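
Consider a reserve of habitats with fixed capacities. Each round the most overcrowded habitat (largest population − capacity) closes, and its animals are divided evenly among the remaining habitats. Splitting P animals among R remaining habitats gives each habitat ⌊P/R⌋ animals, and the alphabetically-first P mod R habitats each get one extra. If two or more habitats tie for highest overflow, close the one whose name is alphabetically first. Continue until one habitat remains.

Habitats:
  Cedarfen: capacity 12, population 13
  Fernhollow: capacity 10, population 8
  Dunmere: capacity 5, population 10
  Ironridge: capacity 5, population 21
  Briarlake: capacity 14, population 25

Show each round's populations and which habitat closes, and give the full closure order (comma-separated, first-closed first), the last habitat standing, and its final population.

Closure order: Ironridge, Briarlake, Dunmere, Cedarfen
Last habitat: Fernhollow with 77 animals

Round 1: Briarlake=25 Cedarfen=13 Dunmere=10 Fernhollow=8 Ironridge=21 → close Ironridge (overflow 16)
  21÷4 = 5 each, +1 to first 1
Round 2: Briarlake=31 Cedarfen=18 Dunmere=15 Fernhollow=13 → close Briarlake (overflow 17)
  31÷3 = 10 each, +1 to first 1
Round 3: Cedarfen=29 Dunmere=25 Fernhollow=23 → close Dunmere (overflow 20)
  25÷2 = 12 each, +1 to first 1
Round 4: Cedarfen=42 Fernhollow=35 → close Cedarfen (overflow 30)
  42÷1 = 42 each, +1 to first 0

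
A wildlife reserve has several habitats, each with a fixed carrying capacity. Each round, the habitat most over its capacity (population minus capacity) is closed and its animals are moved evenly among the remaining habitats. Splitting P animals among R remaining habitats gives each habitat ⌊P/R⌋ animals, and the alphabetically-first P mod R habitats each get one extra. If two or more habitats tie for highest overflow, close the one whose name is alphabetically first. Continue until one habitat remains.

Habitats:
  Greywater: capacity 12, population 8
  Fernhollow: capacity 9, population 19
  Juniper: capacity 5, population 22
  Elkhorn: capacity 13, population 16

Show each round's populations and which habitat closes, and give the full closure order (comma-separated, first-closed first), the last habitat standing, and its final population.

Closure order: Juniper, Fernhollow, Elkhorn
Last habitat: Greywater with 65 animals

Round 1: Elkhorn=16 Fernhollow=19 Greywater=8 Juniper=22 → close Juniper (overflow 17)
  22÷3 = 7 each, +1 to first 1
Round 2: Elkhorn=24 Fernhollow=26 Greywater=15 → close Fernhollow (overflow 17)
  26÷2 = 13 each, +1 to first 0
Round 3: Elkhorn=37 Greywater=28 → close Elkhorn (overflow 24)
  37÷1 = 37 each, +1 to first 0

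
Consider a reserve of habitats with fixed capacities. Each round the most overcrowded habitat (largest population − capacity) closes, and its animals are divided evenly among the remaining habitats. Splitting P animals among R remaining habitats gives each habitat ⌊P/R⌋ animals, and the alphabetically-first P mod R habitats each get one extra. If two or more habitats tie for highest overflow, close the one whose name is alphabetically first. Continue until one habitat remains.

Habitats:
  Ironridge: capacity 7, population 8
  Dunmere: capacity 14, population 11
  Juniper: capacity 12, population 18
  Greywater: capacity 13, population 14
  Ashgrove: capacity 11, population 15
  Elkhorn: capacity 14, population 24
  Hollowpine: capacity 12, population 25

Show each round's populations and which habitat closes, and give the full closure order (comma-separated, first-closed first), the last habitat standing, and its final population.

Closure order: Hollowpine, Elkhorn, Ashgrove, Juniper, Greywater, Ironridge
Last habitat: Dunmere with 115 animals

Round 1: Ashgrove=15 Dunmere=11 Elkhorn=24 Greywater=14 Hollowpine=25 Ironridge=8 Juniper=18 → close Hollowpine (overflow 13)
  25÷6 = 4 each, +1 to first 1
Round 2: Ashgrove=20 Dunmere=15 Elkhorn=28 Greywater=18 Ironridge=12 Juniper=22 → close Elkhorn (overflow 14)
  28÷5 = 5 each, +1 to first 3
Round 3: Ashgrove=26 Dunmere=21 Greywater=24 Ironridge=17 Juniper=27 → close Ashgrove (overflow 15)
  26÷4 = 6 each, +1 to first 2
Round 4: Dunmere=28 Greywater=31 Ironridge=23 Juniper=33 → close Juniper (overflow 21)
  33÷3 = 11 each, +1 to first 0
Round 5: Dunmere=39 Greywater=42 Ironridge=34 → close Greywater (overflow 29)
  42÷2 = 21 each, +1 to first 0
Round 6: Dunmere=60 Ironridge=55 → close Ironridge (overflow 48)
  55÷1 = 55 each, +1 to first 0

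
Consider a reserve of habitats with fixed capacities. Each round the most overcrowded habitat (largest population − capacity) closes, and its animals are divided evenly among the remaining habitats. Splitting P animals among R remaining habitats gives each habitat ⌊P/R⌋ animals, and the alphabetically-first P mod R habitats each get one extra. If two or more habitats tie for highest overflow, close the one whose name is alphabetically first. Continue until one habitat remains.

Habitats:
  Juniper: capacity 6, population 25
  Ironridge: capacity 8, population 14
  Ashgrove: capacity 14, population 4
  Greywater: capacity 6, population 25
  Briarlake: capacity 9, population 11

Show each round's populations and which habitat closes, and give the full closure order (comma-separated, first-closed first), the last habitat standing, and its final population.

Closure order: Greywater, Juniper, Ironridge, Briarlake
Last habitat: Ashgrove with 79 animals

Round 1: Ashgrove=4 Briarlake=11 Greywater=25 Ironridge=14 Juniper=25 → close Greywater (overflow 19)
  25÷4 = 6 each, +1 to first 1
Round 2: Ashgrove=11 Briarlake=17 Ironridge=20 Juniper=31 → close Juniper (overflow 25)
  31÷3 = 10 each, +1 to first 1
Round 3: Ashgrove=22 Briarlake=27 Ironridge=30 → close Ironridge (overflow 22)
  30÷2 = 15 each, +1 to first 0
Round 4: Ashgrove=37 Briarlake=42 → close Briarlake (overflow 33)
  42÷1 = 42 each, +1 to first 0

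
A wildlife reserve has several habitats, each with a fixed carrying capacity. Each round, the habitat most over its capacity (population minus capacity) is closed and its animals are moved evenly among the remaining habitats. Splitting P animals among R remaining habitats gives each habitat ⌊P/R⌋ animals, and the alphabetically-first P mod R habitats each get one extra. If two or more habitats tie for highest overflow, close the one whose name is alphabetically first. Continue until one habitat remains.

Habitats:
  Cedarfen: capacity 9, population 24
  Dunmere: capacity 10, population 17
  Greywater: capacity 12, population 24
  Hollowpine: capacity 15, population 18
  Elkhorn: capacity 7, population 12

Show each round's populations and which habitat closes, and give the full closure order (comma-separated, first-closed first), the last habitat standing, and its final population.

Closure order: Cedarfen, Greywater, Dunmere, Elkhorn
Last habitat: Hollowpine with 95 animals

Round 1: Cedarfen=24 Dunmere=17 Elkhorn=12 Greywater=24 Hollowpine=18 → close Cedarfen (overflow 15)
  24÷4 = 6 each, +1 to first 0
Round 2: Dunmere=23 Elkhorn=18 Greywater=30 Hollowpine=24 → close Greywater (overflow 18)
  30÷3 = 10 each, +1 to first 0
Round 3: Dunmere=33 Elkhorn=28 Hollowpine=34 → close Dunmere (overflow 23)
  33÷2 = 16 each, +1 to first 1
Round 4: Elkhorn=45 Hollowpine=50 → close Elkhorn (overflow 38)
  45÷1 = 45 each, +1 to first 0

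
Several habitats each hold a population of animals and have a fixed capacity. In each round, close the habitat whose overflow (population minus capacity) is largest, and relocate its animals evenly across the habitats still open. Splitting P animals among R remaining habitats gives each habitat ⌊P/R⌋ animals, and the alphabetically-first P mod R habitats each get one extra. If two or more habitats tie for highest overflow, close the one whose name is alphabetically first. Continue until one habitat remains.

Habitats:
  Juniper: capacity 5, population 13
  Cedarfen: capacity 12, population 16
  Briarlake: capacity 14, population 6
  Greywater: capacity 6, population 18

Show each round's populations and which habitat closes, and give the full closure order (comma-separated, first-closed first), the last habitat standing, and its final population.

Closure order: Greywater, Juniper, Cedarfen
Last habitat: Briarlake with 53 animals

Round 1: Briarlake=6 Cedarfen=16 Greywater=18 Juniper=13 → close Greywater (overflow 12)
  18÷3 = 6 each, +1 to first 0
Round 2: Briarlake=12 Cedarfen=22 Juniper=19 → close Juniper (overflow 14)
  19÷2 = 9 each, +1 to first 1
Round 3: Briarlake=22 Cedarfen=31 → close Cedarfen (overflow 19)
  31÷1 = 31 each, +1 to first 0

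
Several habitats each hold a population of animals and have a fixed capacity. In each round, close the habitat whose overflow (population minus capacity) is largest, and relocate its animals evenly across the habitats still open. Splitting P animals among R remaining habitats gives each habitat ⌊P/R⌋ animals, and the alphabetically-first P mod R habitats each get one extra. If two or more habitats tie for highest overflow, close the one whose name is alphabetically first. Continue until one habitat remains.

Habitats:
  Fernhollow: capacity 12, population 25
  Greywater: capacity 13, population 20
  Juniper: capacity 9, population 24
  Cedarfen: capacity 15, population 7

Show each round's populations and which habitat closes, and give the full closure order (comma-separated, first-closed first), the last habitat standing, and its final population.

Closure order: Juniper, Fernhollow, Greywater
Last habitat: Cedarfen with 76 animals

Round 1: Cedarfen=7 Fernhollow=25 Greywater=20 Juniper=24 → close Juniper (overflow 15)
  24÷3 = 8 each, +1 to first 0
Round 2: Cedarfen=15 Fernhollow=33 Greywater=28 → close Fernhollow (overflow 21)
  33÷2 = 16 each, +1 to first 1
Round 3: Cedarfen=32 Greywater=44 → close Greywater (overflow 31)
  44÷1 = 44 each, +1 to first 0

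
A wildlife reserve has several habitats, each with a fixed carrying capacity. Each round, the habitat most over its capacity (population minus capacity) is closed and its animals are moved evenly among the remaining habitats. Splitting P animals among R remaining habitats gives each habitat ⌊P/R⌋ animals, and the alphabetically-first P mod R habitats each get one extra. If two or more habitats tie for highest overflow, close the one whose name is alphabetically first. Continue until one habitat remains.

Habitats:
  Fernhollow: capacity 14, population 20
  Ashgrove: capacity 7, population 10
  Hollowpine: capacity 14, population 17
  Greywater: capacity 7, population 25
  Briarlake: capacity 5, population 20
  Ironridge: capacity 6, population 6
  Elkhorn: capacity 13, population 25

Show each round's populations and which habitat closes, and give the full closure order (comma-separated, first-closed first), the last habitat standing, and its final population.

Round 1: Ashgrove=10 Briarlake=20 Elkhorn=25 Fernhollow=20 Greywater=25 Hollowpine=17 Ironridge=6 → close Greywater (overflow 18)
  25÷6 = 4 each, +1 to first 1
Round 2: Ashgrove=15 Briarlake=24 Elkhorn=29 Fernhollow=24 Hollowpine=21 Ironridge=10 → close Briarlake (overflow 19)
  24÷5 = 4 each, +1 to first 4
Round 3: Ashgrove=20 Elkhorn=34 Fernhollow=29 Hollowpine=26 Ironridge=14 → close Elkhorn (overflow 21)
  34÷4 = 8 each, +1 to first 2
Round 4: Ashgrove=29 Fernhollow=38 Hollowpine=34 Ironridge=22 → close Fernhollow (overflow 24)
  38÷3 = 12 each, +1 to first 2
Round 5: Ashgrove=42 Hollowpine=47 Ironridge=34 → close Ashgrove (overflow 35)
  42÷2 = 21 each, +1 to first 0
Round 6: Hollowpine=68 Ironridge=55 → close Hollowpine (overflow 54)
  68÷1 = 68 each, +1 to first 0

Closure order: Greywater, Briarlake, Elkhorn, Fernhollow, Ashgrove, Hollowpine
Last habitat: Ironridge with 123 animals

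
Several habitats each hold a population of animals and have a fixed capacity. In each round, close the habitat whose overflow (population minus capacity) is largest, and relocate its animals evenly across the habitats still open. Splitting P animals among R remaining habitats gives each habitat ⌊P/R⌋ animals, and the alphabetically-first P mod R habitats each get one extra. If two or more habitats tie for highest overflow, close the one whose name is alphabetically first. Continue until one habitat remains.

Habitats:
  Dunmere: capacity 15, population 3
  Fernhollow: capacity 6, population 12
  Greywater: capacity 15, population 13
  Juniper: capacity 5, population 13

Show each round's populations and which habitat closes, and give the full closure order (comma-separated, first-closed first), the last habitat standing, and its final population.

Round 1: Dunmere=3 Fernhollow=12 Greywater=13 Juniper=13 → close Juniper (overflow 8)
  13÷3 = 4 each, +1 to first 1
Round 2: Dunmere=8 Fernhollow=16 Greywater=17 → close Fernhollow (overflow 10)
  16÷2 = 8 each, +1 to first 0
Round 3: Dunmere=16 Greywater=25 → close Greywater (overflow 10)
  25÷1 = 25 each, +1 to first 0

Closure order: Juniper, Fernhollow, Greywater
Last habitat: Dunmere with 41 animals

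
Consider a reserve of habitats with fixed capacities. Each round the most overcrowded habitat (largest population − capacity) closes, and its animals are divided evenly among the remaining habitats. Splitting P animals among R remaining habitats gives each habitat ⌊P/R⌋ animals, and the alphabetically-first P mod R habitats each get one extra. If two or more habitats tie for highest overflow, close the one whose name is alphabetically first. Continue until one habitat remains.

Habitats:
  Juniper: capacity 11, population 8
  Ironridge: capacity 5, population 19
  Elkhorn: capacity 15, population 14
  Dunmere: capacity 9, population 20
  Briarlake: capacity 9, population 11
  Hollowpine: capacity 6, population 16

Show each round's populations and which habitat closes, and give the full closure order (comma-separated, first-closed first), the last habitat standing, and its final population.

Round 1: Briarlake=11 Dunmere=20 Elkhorn=14 Hollowpine=16 Ironridge=19 Juniper=8 → close Ironridge (overflow 14)
  19÷5 = 3 each, +1 to first 4
Round 2: Briarlake=15 Dunmere=24 Elkhorn=18 Hollowpine=20 Juniper=11 → close Dunmere (overflow 15)
  24÷4 = 6 each, +1 to first 0
Round 3: Briarlake=21 Elkhorn=24 Hollowpine=26 Juniper=17 → close Hollowpine (overflow 20)
  26÷3 = 8 each, +1 to first 2
Round 4: Briarlake=30 Elkhorn=33 Juniper=25 → close Briarlake (overflow 21)
  30÷2 = 15 each, +1 to first 0
Round 5: Elkhorn=48 Juniper=40 → close Elkhorn (overflow 33)
  48÷1 = 48 each, +1 to first 0

Closure order: Ironridge, Dunmere, Hollowpine, Briarlake, Elkhorn
Last habitat: Juniper with 88 animals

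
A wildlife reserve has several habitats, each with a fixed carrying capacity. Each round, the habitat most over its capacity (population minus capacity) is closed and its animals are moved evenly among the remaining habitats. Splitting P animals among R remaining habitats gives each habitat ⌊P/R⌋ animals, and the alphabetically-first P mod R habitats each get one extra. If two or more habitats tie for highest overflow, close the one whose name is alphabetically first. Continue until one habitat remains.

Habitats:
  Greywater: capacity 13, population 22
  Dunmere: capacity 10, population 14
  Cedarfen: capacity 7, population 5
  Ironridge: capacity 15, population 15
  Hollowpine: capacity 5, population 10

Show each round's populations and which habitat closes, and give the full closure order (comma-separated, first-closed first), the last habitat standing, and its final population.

Closure order: Greywater, Dunmere, Hollowpine, Cedarfen
Last habitat: Ironridge with 66 animals

Round 1: Cedarfen=5 Dunmere=14 Greywater=22 Hollowpine=10 Ironridge=15 → close Greywater (overflow 9)
  22÷4 = 5 each, +1 to first 2
Round 2: Cedarfen=11 Dunmere=20 Hollowpine=15 Ironridge=20 → close Dunmere (overflow 10)
  20÷3 = 6 each, +1 to first 2
Round 3: Cedarfen=18 Hollowpine=22 Ironridge=26 → close Hollowpine (overflow 17)
  22÷2 = 11 each, +1 to first 0
Round 4: Cedarfen=29 Ironridge=37 → close Cedarfen (overflow 22)
  29÷1 = 29 each, +1 to first 0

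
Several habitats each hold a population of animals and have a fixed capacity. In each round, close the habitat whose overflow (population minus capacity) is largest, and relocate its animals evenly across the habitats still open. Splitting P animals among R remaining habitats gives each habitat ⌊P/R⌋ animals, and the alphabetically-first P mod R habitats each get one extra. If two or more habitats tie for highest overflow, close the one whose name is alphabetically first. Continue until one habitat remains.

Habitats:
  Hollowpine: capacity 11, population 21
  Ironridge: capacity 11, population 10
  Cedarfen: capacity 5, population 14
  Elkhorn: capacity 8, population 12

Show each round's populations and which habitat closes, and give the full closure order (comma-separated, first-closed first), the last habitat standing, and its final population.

Closure order: Hollowpine, Cedarfen, Elkhorn
Last habitat: Ironridge with 57 animals

Round 1: Cedarfen=14 Elkhorn=12 Hollowpine=21 Ironridge=10 → close Hollowpine (overflow 10)
  21÷3 = 7 each, +1 to first 0
Round 2: Cedarfen=21 Elkhorn=19 Ironridge=17 → close Cedarfen (overflow 16)
  21÷2 = 10 each, +1 to first 1
Round 3: Elkhorn=30 Ironridge=27 → close Elkhorn (overflow 22)
  30÷1 = 30 each, +1 to first 0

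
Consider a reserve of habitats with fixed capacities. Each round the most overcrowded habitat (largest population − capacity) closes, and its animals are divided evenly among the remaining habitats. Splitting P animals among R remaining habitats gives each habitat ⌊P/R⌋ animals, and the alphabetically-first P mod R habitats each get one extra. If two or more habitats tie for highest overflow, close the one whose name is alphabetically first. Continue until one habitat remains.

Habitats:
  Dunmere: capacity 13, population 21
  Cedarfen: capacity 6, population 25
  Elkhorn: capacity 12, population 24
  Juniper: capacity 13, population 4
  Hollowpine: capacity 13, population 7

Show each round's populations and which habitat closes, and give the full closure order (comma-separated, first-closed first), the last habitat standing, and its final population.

Round 1: Cedarfen=25 Dunmere=21 Elkhorn=24 Hollowpine=7 Juniper=4 → close Cedarfen (overflow 19)
  25÷4 = 6 each, +1 to first 1
Round 2: Dunmere=28 Elkhorn=30 Hollowpine=13 Juniper=10 → close Elkhorn (overflow 18)
  30÷3 = 10 each, +1 to first 0
Round 3: Dunmere=38 Hollowpine=23 Juniper=20 → close Dunmere (overflow 25)
  38÷2 = 19 each, +1 to first 0
Round 4: Hollowpine=42 Juniper=39 → close Hollowpine (overflow 29)
  42÷1 = 42 each, +1 to first 0

Closure order: Cedarfen, Elkhorn, Dunmere, Hollowpine
Last habitat: Juniper with 81 animals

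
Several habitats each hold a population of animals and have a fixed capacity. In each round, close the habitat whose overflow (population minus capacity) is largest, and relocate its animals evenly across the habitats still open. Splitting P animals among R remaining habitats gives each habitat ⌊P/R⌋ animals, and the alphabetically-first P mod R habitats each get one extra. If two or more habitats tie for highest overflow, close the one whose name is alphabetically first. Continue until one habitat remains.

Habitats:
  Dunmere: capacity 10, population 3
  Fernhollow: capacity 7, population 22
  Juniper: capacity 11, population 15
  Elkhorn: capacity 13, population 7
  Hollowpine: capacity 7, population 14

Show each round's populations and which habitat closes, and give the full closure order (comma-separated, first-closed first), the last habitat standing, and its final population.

Closure order: Fernhollow, Hollowpine, Juniper, Dunmere
Last habitat: Elkhorn with 61 animals

Round 1: Dunmere=3 Elkhorn=7 Fernhollow=22 Hollowpine=14 Juniper=15 → close Fernhollow (overflow 15)
  22÷4 = 5 each, +1 to first 2
Round 2: Dunmere=9 Elkhorn=13 Hollowpine=19 Juniper=20 → close Hollowpine (overflow 12)
  19÷3 = 6 each, +1 to first 1
Round 3: Dunmere=16 Elkhorn=19 Juniper=26 → close Juniper (overflow 15)
  26÷2 = 13 each, +1 to first 0
Round 4: Dunmere=29 Elkhorn=32 → close Dunmere (overflow 19)
  29÷1 = 29 each, +1 to first 0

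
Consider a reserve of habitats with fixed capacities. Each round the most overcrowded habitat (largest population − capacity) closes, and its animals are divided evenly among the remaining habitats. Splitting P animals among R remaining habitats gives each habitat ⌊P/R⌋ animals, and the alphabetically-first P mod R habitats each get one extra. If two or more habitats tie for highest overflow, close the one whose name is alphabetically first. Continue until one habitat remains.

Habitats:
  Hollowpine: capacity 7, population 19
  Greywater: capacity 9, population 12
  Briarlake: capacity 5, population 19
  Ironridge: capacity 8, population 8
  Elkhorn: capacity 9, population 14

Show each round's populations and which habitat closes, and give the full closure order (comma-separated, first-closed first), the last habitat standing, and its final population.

Closure order: Briarlake, Hollowpine, Elkhorn, Greywater
Last habitat: Ironridge with 72 animals

Round 1: Briarlake=19 Elkhorn=14 Greywater=12 Hollowpine=19 Ironridge=8 → close Briarlake (overflow 14)
  19÷4 = 4 each, +1 to first 3
Round 2: Elkhorn=19 Greywater=17 Hollowpine=24 Ironridge=12 → close Hollowpine (overflow 17)
  24÷3 = 8 each, +1 to first 0
Round 3: Elkhorn=27 Greywater=25 Ironridge=20 → close Elkhorn (overflow 18)
  27÷2 = 13 each, +1 to first 1
Round 4: Greywater=39 Ironridge=33 → close Greywater (overflow 30)
  39÷1 = 39 each, +1 to first 0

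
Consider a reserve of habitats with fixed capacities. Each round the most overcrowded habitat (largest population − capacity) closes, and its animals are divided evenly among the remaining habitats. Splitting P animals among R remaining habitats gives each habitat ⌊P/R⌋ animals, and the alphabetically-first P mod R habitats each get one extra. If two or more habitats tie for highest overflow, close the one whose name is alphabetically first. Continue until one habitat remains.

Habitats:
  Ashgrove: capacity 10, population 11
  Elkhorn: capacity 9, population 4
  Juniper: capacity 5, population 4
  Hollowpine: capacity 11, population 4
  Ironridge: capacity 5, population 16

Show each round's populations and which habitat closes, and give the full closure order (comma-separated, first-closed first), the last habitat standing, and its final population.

Closure order: Ironridge, Ashgrove, Juniper, Elkhorn
Last habitat: Hollowpine with 39 animals

Round 1: Ashgrove=11 Elkhorn=4 Hollowpine=4 Ironridge=16 Juniper=4 → close Ironridge (overflow 11)
  16÷4 = 4 each, +1 to first 0
Round 2: Ashgrove=15 Elkhorn=8 Hollowpine=8 Juniper=8 → close Ashgrove (overflow 5)
  15÷3 = 5 each, +1 to first 0
Round 3: Elkhorn=13 Hollowpine=13 Juniper=13 → close Juniper (overflow 8)
  13÷2 = 6 each, +1 to first 1
Round 4: Elkhorn=20 Hollowpine=19 → close Elkhorn (overflow 11)
  20÷1 = 20 each, +1 to first 0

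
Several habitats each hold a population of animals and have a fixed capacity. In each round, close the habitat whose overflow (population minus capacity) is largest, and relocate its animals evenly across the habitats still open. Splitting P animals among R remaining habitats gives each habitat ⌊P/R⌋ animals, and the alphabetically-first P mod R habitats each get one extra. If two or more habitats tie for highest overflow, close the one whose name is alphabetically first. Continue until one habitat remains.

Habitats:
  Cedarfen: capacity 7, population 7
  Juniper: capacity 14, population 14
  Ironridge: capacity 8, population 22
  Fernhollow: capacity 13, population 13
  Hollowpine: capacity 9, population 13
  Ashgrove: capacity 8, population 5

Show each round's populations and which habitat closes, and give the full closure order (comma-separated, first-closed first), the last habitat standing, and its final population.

Closure order: Ironridge, Hollowpine, Cedarfen, Ashgrove, Fernhollow
Last habitat: Juniper with 74 animals

Round 1: Ashgrove=5 Cedarfen=7 Fernhollow=13 Hollowpine=13 Ironridge=22 Juniper=14 → close Ironridge (overflow 14)
  22÷5 = 4 each, +1 to first 2
Round 2: Ashgrove=10 Cedarfen=12 Fernhollow=17 Hollowpine=17 Juniper=18 → close Hollowpine (overflow 8)
  17÷4 = 4 each, +1 to first 1
Round 3: Ashgrove=15 Cedarfen=16 Fernhollow=21 Juniper=22 → close Cedarfen (overflow 9)
  16÷3 = 5 each, +1 to first 1
Round 4: Ashgrove=21 Fernhollow=26 Juniper=27 → close Ashgrove (overflow 13)
  21÷2 = 10 each, +1 to first 1
Round 5: Fernhollow=37 Juniper=37 → close Fernhollow (overflow 24)
  37÷1 = 37 each, +1 to first 0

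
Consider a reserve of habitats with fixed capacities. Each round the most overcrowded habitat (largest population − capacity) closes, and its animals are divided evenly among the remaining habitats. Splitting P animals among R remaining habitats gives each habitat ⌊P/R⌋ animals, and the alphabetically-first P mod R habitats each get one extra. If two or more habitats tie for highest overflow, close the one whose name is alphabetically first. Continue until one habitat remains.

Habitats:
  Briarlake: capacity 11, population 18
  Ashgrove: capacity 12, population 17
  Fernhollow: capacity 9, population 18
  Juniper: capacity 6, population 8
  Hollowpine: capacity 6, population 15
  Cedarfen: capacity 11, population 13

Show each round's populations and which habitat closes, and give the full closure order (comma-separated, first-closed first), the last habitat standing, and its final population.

Closure order: Fernhollow, Hollowpine, Briarlake, Ashgrove, Cedarfen
Last habitat: Juniper with 89 animals

Round 1: Ashgrove=17 Briarlake=18 Cedarfen=13 Fernhollow=18 Hollowpine=15 Juniper=8 → close Fernhollow (overflow 9)
  18÷5 = 3 each, +1 to first 3
Round 2: Ashgrove=21 Briarlake=22 Cedarfen=17 Hollowpine=18 Juniper=11 → close Hollowpine (overflow 12)
  18÷4 = 4 each, +1 to first 2
Round 3: Ashgrove=26 Briarlake=27 Cedarfen=21 Juniper=15 → close Briarlake (overflow 16)
  27÷3 = 9 each, +1 to first 0
Round 4: Ashgrove=35 Cedarfen=30 Juniper=24 → close Ashgrove (overflow 23)
  35÷2 = 17 each, +1 to first 1
Round 5: Cedarfen=48 Juniper=41 → close Cedarfen (overflow 37)
  48÷1 = 48 each, +1 to first 0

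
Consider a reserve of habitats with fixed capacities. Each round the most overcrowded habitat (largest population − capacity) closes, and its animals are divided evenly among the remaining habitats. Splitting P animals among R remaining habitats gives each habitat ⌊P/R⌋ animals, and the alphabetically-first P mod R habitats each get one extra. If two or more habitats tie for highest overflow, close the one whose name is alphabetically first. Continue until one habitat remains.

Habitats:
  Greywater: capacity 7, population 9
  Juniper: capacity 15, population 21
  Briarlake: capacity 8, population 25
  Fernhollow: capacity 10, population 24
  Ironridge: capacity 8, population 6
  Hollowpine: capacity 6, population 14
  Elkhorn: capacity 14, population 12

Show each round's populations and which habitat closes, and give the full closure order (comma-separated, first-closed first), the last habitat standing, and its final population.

Closure order: Briarlake, Fernhollow, Hollowpine, Juniper, Greywater, Elkhorn
Last habitat: Ironridge with 111 animals

Round 1: Briarlake=25 Elkhorn=12 Fernhollow=24 Greywater=9 Hollowpine=14 Ironridge=6 Juniper=21 → close Briarlake (overflow 17)
  25÷6 = 4 each, +1 to first 1
Round 2: Elkhorn=17 Fernhollow=28 Greywater=13 Hollowpine=18 Ironridge=10 Juniper=25 → close Fernhollow (overflow 18)
  28÷5 = 5 each, +1 to first 3
Round 3: Elkhorn=23 Greywater=19 Hollowpine=24 Ironridge=15 Juniper=30 → close Hollowpine (overflow 18)
  24÷4 = 6 each, +1 to first 0
Round 4: Elkhorn=29 Greywater=25 Ironridge=21 Juniper=36 → close Juniper (overflow 21)
  36÷3 = 12 each, +1 to first 0
Round 5: Elkhorn=41 Greywater=37 Ironridge=33 → close Greywater (overflow 30)
  37÷2 = 18 each, +1 to first 1
Round 6: Elkhorn=60 Ironridge=51 → close Elkhorn (overflow 46)
  60÷1 = 60 each, +1 to first 0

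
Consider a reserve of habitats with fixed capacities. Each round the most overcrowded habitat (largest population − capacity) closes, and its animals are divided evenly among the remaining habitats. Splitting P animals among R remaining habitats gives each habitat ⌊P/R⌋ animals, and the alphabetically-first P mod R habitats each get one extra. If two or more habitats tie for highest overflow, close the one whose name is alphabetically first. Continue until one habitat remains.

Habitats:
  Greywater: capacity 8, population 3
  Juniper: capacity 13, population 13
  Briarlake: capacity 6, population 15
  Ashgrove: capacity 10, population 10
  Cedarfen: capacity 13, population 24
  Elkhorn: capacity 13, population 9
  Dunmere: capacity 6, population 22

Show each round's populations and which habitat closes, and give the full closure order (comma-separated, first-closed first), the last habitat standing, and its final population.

Closure order: Dunmere, Cedarfen, Briarlake, Ashgrove, Juniper, Elkhorn
Last habitat: Greywater with 96 animals

Round 1: Ashgrove=10 Briarlake=15 Cedarfen=24 Dunmere=22 Elkhorn=9 Greywater=3 Juniper=13 → close Dunmere (overflow 16)
  22÷6 = 3 each, +1 to first 4
Round 2: Ashgrove=14 Briarlake=19 Cedarfen=28 Elkhorn=13 Greywater=6 Juniper=16 → close Cedarfen (overflow 15)
  28÷5 = 5 each, +1 to first 3
Round 3: Ashgrove=20 Briarlake=25 Elkhorn=19 Greywater=11 Juniper=21 → close Briarlake (overflow 19)
  25÷4 = 6 each, +1 to first 1
Round 4: Ashgrove=27 Elkhorn=25 Greywater=17 Juniper=27 → close Ashgrove (overflow 17)
  27÷3 = 9 each, +1 to first 0
Round 5: Elkhorn=34 Greywater=26 Juniper=36 → close Juniper (overflow 23)
  36÷2 = 18 each, +1 to first 0
Round 6: Elkhorn=52 Greywater=44 → close Elkhorn (overflow 39)
  52÷1 = 52 each, +1 to first 0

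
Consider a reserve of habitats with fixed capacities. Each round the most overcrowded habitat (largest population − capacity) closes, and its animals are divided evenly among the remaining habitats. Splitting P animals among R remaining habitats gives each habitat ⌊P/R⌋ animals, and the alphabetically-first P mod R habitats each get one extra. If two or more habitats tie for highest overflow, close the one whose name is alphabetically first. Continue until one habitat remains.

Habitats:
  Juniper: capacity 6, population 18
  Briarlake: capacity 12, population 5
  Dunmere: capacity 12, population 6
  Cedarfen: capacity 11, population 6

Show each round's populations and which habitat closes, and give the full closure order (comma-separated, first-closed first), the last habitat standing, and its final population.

Closure order: Juniper, Cedarfen, Dunmere
Last habitat: Briarlake with 35 animals

Round 1: Briarlake=5 Cedarfen=6 Dunmere=6 Juniper=18 → close Juniper (overflow 12)
  18÷3 = 6 each, +1 to first 0
Round 2: Briarlake=11 Cedarfen=12 Dunmere=12 → close Cedarfen (overflow 1)
  12÷2 = 6 each, +1 to first 0
Round 3: Briarlake=17 Dunmere=18 → close Dunmere (overflow 6)
  18÷1 = 18 each, +1 to first 0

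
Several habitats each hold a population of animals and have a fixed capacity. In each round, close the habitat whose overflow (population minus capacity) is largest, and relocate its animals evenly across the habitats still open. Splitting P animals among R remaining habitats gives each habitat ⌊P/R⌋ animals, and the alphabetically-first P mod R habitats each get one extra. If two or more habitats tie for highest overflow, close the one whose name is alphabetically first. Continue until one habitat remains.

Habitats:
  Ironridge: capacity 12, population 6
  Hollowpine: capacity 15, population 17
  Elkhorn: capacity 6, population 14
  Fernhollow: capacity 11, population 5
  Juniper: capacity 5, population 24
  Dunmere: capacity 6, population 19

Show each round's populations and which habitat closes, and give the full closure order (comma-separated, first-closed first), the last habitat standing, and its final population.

Round 1: Dunmere=19 Elkhorn=14 Fernhollow=5 Hollowpine=17 Ironridge=6 Juniper=24 → close Juniper (overflow 19)
  24÷5 = 4 each, +1 to first 4
Round 2: Dunmere=24 Elkhorn=19 Fernhollow=10 Hollowpine=22 Ironridge=10 → close Dunmere (overflow 18)
  24÷4 = 6 each, +1 to first 0
Round 3: Elkhorn=25 Fernhollow=16 Hollowpine=28 Ironridge=16 → close Elkhorn (overflow 19)
  25÷3 = 8 each, +1 to first 1
Round 4: Fernhollow=25 Hollowpine=36 Ironridge=24 → close Hollowpine (overflow 21)
  36÷2 = 18 each, +1 to first 0
Round 5: Fernhollow=43 Ironridge=42 → close Fernhollow (overflow 32)
  43÷1 = 43 each, +1 to first 0

Closure order: Juniper, Dunmere, Elkhorn, Hollowpine, Fernhollow
Last habitat: Ironridge with 85 animals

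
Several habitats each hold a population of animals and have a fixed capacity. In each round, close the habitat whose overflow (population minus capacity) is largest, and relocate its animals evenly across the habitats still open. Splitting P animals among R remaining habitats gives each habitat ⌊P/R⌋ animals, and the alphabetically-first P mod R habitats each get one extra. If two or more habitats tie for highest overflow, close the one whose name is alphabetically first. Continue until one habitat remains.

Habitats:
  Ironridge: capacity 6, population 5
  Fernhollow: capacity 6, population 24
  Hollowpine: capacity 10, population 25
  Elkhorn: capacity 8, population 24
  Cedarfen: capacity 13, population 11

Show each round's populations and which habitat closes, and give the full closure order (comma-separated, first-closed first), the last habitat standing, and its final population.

Round 1: Cedarfen=11 Elkhorn=24 Fernhollow=24 Hollowpine=25 Ironridge=5 → close Fernhollow (overflow 18)
  24÷4 = 6 each, +1 to first 0
Round 2: Cedarfen=17 Elkhorn=30 Hollowpine=31 Ironridge=11 → close Elkhorn (overflow 22)
  30÷3 = 10 each, +1 to first 0
Round 3: Cedarfen=27 Hollowpine=41 Ironridge=21 → close Hollowpine (overflow 31)
  41÷2 = 20 each, +1 to first 1
Round 4: Cedarfen=48 Ironridge=41 → close Cedarfen (overflow 35)
  48÷1 = 48 each, +1 to first 0

Closure order: Fernhollow, Elkhorn, Hollowpine, Cedarfen
Last habitat: Ironridge with 89 animals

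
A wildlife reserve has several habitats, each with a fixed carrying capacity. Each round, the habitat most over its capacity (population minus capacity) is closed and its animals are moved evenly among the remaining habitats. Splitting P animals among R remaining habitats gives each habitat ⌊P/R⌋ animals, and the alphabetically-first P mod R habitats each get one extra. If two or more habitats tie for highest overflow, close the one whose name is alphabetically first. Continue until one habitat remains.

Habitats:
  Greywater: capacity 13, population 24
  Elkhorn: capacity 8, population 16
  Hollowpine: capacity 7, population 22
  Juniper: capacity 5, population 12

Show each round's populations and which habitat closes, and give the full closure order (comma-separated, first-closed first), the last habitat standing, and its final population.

Closure order: Hollowpine, Greywater, Elkhorn
Last habitat: Juniper with 74 animals

Round 1: Elkhorn=16 Greywater=24 Hollowpine=22 Juniper=12 → close Hollowpine (overflow 15)
  22÷3 = 7 each, +1 to first 1
Round 2: Elkhorn=24 Greywater=31 Juniper=19 → close Greywater (overflow 18)
  31÷2 = 15 each, +1 to first 1
Round 3: Elkhorn=40 Juniper=34 → close Elkhorn (overflow 32)
  40÷1 = 40 each, +1 to first 0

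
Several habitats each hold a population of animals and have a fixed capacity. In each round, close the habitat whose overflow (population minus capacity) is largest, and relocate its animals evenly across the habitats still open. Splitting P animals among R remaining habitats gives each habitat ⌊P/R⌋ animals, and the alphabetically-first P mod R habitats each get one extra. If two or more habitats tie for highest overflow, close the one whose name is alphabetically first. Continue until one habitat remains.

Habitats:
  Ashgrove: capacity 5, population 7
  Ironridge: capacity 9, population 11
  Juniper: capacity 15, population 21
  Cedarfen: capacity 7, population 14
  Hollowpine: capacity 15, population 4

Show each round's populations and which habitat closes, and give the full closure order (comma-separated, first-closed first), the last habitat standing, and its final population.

Closure order: Cedarfen, Juniper, Ashgrove, Ironridge
Last habitat: Hollowpine with 57 animals

Round 1: Ashgrove=7 Cedarfen=14 Hollowpine=4 Ironridge=11 Juniper=21 → close Cedarfen (overflow 7)
  14÷4 = 3 each, +1 to first 2
Round 2: Ashgrove=11 Hollowpine=8 Ironridge=14 Juniper=24 → close Juniper (overflow 9)
  24÷3 = 8 each, +1 to first 0
Round 3: Ashgrove=19 Hollowpine=16 Ironridge=22 → close Ashgrove (overflow 14)
  19÷2 = 9 each, +1 to first 1
Round 4: Hollowpine=26 Ironridge=31 → close Ironridge (overflow 22)
  31÷1 = 31 each, +1 to first 0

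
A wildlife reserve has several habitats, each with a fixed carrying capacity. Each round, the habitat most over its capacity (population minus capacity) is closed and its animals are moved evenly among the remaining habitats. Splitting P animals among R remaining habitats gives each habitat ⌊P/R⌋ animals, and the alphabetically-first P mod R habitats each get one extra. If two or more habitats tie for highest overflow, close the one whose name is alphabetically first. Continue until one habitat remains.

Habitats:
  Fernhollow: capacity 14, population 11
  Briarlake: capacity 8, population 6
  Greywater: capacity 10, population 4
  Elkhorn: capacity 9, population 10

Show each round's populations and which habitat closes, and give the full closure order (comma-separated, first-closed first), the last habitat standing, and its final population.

Round 1: Briarlake=6 Elkhorn=10 Fernhollow=11 Greywater=4 → close Elkhorn (overflow 1)
  10÷3 = 3 each, +1 to first 1
Round 2: Briarlake=10 Fernhollow=14 Greywater=7 → close Briarlake (overflow 2)
  10÷2 = 5 each, +1 to first 0
Round 3: Fernhollow=19 Greywater=12 → close Fernhollow (overflow 5)
  19÷1 = 19 each, +1 to first 0

Closure order: Elkhorn, Briarlake, Fernhollow
Last habitat: Greywater with 31 animals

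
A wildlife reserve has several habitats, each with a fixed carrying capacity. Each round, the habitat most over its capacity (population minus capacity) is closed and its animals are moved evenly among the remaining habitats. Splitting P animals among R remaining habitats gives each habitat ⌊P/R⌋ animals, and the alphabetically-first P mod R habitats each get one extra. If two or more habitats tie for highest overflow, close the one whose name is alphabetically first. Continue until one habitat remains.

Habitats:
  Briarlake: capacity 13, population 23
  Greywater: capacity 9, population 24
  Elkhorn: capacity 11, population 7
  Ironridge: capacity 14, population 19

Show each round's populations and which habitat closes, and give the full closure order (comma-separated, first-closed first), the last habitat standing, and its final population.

Round 1: Briarlake=23 Elkhorn=7 Greywater=24 Ironridge=19 → close Greywater (overflow 15)
  24÷3 = 8 each, +1 to first 0
Round 2: Briarlake=31 Elkhorn=15 Ironridge=27 → close Briarlake (overflow 18)
  31÷2 = 15 each, +1 to first 1
Round 3: Elkhorn=31 Ironridge=42 → close Ironridge (overflow 28)
  42÷1 = 42 each, +1 to first 0

Closure order: Greywater, Briarlake, Ironridge
Last habitat: Elkhorn with 73 animals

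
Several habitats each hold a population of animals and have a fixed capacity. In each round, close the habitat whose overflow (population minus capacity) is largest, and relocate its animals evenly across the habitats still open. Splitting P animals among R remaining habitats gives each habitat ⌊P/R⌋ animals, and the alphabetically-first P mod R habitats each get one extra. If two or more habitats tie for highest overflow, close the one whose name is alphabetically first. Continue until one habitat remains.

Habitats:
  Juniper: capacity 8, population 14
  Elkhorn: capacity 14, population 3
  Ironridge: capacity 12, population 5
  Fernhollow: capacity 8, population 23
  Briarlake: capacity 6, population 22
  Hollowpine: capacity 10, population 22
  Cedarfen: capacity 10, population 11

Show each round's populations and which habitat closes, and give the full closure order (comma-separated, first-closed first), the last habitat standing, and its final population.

Closure order: Briarlake, Fernhollow, Hollowpine, Juniper, Cedarfen, Elkhorn
Last habitat: Ironridge with 100 animals

Round 1: Briarlake=22 Cedarfen=11 Elkhorn=3 Fernhollow=23 Hollowpine=22 Ironridge=5 Juniper=14 → close Briarlake (overflow 16)
  22÷6 = 3 each, +1 to first 4
Round 2: Cedarfen=15 Elkhorn=7 Fernhollow=27 Hollowpine=26 Ironridge=8 Juniper=17 → close Fernhollow (overflow 19)
  27÷5 = 5 each, +1 to first 2
Round 3: Cedarfen=21 Elkhorn=13 Hollowpine=31 Ironridge=13 Juniper=22 → close Hollowpine (overflow 21)
  31÷4 = 7 each, +1 to first 3
Round 4: Cedarfen=29 Elkhorn=21 Ironridge=21 Juniper=29 → close Juniper (overflow 21)
  29÷3 = 9 each, +1 to first 2
Round 5: Cedarfen=39 Elkhorn=31 Ironridge=30 → close Cedarfen (overflow 29)
  39÷2 = 19 each, +1 to first 1
Round 6: Elkhorn=51 Ironridge=49 → close Elkhorn (overflow 37)
  51÷1 = 51 each, +1 to first 0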